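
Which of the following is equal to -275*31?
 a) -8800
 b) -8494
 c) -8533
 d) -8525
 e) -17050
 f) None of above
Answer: d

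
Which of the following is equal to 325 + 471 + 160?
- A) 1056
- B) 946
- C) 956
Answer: C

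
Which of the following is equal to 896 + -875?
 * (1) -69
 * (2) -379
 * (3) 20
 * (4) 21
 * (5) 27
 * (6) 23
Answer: 4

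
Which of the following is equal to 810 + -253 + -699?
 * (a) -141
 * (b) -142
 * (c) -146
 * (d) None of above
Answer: b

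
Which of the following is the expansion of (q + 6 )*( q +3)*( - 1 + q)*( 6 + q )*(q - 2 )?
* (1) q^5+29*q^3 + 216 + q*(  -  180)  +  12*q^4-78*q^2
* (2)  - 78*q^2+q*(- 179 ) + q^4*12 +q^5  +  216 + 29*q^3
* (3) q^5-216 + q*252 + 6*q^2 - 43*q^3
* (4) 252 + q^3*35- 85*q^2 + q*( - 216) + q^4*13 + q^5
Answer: 1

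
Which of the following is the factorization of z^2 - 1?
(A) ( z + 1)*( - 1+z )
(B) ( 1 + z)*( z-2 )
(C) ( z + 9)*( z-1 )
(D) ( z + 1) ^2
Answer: A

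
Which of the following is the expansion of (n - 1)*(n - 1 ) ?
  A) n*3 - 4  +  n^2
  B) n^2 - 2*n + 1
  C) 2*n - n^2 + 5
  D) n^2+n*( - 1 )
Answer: B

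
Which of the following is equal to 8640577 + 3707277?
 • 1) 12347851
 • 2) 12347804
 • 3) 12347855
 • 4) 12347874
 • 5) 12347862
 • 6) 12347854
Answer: 6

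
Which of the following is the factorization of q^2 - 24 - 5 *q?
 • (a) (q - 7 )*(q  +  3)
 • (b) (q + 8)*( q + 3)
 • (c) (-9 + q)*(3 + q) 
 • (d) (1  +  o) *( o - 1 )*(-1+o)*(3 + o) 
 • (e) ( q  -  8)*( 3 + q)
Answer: e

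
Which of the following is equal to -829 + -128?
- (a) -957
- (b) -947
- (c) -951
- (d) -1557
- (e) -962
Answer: a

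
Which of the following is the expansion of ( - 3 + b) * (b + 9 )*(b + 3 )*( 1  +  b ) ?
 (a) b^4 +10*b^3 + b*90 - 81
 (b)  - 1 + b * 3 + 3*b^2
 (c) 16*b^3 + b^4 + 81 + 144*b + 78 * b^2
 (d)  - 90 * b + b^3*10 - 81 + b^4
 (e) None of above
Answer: d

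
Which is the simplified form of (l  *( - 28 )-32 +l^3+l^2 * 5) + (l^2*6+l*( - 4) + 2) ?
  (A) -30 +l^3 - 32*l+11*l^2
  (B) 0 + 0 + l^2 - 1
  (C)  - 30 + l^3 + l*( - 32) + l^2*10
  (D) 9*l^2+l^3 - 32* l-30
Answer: A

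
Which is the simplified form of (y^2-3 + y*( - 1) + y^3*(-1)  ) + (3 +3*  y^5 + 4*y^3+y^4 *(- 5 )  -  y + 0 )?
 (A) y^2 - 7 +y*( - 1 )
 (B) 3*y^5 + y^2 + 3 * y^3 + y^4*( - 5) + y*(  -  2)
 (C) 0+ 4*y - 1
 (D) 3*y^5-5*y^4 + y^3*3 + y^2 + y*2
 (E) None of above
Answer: B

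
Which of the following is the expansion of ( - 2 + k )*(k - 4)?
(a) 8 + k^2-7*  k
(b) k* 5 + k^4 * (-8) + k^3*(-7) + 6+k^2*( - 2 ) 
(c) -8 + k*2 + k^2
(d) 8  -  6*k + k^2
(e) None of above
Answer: d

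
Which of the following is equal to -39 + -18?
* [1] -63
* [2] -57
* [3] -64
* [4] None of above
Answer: 2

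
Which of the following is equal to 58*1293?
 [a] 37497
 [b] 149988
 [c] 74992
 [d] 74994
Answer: d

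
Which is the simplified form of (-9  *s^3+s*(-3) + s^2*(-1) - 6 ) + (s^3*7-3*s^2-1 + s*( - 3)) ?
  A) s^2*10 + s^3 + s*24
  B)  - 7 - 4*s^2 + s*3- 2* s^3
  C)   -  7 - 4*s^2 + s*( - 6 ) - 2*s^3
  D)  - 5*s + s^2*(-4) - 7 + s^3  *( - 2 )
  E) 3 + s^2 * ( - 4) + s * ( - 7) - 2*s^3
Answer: C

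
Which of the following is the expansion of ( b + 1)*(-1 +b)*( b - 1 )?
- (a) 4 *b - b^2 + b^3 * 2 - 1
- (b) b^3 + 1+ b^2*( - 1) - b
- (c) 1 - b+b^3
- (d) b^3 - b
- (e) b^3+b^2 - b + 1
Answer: b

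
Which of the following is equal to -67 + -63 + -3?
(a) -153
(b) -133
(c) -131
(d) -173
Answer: b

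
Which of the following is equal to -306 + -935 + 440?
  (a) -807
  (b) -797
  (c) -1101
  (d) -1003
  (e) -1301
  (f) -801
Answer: f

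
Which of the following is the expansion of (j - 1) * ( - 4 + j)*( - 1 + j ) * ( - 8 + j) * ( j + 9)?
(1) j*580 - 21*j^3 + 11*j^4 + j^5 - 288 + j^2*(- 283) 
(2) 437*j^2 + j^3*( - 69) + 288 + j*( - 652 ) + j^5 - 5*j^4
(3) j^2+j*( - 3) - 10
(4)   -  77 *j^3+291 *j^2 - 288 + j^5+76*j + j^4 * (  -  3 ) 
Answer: 2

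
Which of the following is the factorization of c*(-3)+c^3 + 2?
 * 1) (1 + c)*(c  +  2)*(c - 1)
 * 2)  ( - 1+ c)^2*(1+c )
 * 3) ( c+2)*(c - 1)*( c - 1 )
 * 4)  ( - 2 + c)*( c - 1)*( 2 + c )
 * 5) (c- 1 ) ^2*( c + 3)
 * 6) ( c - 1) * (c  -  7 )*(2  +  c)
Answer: 3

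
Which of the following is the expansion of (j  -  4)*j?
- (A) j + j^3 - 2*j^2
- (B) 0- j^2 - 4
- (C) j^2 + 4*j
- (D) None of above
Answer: D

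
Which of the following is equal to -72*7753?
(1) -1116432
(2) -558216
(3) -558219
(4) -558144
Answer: 2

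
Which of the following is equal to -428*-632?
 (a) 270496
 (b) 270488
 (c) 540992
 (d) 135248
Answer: a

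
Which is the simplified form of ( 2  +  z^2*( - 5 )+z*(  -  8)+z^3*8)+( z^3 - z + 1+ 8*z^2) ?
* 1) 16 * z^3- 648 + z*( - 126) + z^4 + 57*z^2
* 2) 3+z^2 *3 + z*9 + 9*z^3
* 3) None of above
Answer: 3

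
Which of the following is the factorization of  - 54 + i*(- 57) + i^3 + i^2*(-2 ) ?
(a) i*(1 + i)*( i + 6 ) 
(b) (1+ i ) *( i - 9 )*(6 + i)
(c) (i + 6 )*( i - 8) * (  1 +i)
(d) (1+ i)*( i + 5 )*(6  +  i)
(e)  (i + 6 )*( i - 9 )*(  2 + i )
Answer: b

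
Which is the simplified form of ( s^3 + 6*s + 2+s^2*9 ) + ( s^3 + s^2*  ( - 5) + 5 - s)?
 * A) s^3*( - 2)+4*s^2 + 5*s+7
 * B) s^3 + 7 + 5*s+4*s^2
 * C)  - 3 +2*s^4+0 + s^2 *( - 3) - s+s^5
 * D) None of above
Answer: D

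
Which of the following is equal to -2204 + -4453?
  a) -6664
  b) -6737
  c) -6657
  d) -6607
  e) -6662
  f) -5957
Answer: c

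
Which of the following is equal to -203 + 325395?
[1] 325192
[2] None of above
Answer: 1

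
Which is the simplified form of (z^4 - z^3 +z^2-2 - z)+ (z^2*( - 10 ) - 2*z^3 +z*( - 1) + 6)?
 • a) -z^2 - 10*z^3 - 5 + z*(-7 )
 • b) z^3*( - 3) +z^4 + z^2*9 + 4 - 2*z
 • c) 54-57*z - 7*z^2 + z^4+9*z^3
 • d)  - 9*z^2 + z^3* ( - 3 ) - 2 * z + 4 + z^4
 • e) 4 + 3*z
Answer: d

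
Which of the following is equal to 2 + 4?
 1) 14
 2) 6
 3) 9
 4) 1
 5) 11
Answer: 2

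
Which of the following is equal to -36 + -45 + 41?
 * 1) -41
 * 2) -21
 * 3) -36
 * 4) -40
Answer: 4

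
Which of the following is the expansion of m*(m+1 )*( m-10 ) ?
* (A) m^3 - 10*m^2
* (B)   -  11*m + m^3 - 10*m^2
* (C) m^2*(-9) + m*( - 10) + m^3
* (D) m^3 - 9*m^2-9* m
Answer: C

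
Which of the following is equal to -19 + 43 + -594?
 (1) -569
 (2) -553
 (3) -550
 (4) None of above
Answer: 4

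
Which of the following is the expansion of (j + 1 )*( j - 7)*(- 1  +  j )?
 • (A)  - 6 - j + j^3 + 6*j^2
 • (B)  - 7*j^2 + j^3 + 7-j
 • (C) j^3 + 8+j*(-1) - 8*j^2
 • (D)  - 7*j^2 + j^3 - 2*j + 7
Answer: B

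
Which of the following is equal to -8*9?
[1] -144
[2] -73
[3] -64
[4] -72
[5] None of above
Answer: 4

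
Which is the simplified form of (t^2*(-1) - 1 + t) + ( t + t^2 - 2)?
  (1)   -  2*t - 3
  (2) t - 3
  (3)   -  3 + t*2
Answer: 3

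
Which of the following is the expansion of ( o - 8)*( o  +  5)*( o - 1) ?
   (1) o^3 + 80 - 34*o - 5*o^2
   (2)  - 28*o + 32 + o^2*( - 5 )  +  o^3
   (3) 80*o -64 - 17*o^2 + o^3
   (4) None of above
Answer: 4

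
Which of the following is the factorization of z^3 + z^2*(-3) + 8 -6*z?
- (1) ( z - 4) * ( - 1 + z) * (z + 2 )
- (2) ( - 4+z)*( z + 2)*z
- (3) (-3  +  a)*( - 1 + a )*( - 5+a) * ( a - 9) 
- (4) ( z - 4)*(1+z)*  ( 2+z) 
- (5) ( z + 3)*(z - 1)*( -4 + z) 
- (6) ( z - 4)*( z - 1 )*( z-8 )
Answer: 1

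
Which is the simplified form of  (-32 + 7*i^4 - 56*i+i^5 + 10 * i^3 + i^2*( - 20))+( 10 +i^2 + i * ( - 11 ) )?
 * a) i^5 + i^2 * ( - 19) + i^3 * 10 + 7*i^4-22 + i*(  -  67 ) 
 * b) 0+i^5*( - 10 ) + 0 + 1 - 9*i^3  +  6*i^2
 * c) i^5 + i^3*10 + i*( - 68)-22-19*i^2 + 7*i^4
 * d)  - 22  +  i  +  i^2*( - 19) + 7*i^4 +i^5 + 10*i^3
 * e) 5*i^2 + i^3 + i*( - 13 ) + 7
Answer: a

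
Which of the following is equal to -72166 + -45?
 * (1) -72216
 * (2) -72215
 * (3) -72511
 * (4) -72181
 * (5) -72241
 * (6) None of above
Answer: 6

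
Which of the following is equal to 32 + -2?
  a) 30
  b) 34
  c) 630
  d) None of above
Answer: a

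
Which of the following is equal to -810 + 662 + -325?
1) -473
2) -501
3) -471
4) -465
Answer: 1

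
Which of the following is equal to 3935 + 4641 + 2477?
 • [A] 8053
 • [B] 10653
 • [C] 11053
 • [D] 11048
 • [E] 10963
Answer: C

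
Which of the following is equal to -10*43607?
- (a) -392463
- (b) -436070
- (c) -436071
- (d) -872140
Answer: b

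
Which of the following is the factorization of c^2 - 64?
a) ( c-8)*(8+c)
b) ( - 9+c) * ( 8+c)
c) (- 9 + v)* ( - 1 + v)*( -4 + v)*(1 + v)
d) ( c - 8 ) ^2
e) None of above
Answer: a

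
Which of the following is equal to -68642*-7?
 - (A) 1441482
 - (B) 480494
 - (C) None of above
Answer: B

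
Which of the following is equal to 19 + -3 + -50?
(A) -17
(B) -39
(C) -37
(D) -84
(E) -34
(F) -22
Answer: E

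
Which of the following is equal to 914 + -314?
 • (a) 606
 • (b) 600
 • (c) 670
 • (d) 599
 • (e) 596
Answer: b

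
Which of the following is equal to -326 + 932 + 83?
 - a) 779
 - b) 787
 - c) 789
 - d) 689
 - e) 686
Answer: d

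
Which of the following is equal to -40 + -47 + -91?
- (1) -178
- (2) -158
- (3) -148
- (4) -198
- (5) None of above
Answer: 1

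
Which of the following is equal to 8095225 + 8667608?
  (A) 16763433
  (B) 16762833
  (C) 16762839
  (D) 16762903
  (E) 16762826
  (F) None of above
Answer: B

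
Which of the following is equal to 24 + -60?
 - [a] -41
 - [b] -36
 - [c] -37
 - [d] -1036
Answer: b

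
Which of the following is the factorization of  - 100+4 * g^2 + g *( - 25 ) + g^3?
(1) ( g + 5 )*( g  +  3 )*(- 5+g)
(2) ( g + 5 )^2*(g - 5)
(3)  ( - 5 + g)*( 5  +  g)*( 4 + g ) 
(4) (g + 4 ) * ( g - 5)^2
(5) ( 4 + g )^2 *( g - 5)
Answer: 3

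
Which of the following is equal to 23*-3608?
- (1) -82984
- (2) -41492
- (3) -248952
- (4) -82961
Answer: 1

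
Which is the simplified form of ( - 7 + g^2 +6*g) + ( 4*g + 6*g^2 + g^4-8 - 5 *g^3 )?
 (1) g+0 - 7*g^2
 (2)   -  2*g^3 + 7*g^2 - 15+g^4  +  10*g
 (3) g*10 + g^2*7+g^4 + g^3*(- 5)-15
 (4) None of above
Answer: 3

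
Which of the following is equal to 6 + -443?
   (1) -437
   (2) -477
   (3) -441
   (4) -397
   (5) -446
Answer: 1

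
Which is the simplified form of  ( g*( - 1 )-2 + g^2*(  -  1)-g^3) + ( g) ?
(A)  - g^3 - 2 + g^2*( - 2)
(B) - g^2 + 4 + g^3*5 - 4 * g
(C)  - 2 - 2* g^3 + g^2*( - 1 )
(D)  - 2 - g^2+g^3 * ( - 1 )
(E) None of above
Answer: D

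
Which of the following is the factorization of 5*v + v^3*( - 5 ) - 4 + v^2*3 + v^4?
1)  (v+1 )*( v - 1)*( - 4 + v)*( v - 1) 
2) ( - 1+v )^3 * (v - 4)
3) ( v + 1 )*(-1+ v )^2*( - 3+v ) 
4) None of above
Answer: 1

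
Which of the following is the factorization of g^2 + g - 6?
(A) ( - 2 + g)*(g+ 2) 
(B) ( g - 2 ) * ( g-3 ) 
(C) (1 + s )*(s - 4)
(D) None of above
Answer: D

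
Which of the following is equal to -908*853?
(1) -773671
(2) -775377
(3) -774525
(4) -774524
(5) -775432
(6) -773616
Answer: 4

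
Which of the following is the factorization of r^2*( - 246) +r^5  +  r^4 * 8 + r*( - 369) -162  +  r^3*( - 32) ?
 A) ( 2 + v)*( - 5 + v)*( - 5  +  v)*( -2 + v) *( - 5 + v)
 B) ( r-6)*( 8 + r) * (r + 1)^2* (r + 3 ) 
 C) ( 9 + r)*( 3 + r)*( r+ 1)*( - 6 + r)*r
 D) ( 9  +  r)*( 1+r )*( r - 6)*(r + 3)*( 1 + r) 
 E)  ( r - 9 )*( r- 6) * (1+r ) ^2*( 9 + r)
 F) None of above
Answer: D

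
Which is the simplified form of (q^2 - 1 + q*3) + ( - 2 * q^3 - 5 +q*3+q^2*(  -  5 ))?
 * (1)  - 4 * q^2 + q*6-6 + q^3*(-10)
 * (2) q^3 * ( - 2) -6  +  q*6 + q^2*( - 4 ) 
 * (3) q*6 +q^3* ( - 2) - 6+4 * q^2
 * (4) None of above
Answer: 2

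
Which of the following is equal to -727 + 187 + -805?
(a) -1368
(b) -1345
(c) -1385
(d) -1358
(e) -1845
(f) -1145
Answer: b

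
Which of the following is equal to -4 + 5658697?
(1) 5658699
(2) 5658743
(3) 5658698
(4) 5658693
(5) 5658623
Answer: 4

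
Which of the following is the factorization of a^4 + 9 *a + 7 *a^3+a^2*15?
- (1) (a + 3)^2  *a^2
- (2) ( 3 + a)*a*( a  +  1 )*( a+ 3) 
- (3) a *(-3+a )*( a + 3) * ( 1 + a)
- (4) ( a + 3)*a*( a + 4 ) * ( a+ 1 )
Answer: 2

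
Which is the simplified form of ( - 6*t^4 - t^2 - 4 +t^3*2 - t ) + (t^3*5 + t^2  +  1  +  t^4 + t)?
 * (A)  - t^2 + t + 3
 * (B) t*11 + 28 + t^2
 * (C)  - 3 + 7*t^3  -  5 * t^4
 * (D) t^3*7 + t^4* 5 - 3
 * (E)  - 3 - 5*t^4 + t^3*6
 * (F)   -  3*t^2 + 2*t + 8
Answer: C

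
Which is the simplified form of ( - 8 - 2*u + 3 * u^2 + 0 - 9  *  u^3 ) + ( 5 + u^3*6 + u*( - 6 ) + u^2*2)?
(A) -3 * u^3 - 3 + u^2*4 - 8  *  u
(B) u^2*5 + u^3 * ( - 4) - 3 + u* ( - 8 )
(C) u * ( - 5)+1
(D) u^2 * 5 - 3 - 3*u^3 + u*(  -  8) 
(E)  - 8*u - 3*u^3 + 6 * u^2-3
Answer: D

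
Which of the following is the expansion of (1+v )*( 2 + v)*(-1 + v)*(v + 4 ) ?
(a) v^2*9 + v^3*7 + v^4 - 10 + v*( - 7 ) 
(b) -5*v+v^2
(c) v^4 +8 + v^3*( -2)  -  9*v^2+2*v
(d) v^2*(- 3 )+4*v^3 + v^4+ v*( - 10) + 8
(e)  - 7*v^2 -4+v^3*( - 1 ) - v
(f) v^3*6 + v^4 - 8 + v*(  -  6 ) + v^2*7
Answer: f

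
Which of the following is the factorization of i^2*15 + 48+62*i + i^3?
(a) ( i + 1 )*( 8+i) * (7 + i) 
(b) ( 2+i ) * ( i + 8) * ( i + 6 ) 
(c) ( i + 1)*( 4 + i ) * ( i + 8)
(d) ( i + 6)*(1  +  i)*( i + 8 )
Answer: d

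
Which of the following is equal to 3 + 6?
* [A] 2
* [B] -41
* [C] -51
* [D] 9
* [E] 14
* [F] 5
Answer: D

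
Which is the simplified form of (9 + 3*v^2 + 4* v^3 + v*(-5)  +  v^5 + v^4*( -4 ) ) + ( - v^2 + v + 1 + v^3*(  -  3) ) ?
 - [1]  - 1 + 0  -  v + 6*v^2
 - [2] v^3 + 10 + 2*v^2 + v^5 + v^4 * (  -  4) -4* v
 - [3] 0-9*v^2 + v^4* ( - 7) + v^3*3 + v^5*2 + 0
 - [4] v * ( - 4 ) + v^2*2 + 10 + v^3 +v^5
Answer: 2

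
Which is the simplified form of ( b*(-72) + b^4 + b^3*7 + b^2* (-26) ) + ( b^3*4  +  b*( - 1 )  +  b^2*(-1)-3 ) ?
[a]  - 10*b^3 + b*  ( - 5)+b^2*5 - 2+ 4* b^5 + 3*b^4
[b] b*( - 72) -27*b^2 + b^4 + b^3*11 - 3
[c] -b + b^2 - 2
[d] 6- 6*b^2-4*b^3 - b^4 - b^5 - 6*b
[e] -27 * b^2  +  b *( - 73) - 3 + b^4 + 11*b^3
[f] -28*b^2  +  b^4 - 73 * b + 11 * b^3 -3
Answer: e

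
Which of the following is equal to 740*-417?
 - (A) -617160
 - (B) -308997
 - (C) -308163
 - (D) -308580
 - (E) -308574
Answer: D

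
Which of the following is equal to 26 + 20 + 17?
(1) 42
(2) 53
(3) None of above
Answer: 3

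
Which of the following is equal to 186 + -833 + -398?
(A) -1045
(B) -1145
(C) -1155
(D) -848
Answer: A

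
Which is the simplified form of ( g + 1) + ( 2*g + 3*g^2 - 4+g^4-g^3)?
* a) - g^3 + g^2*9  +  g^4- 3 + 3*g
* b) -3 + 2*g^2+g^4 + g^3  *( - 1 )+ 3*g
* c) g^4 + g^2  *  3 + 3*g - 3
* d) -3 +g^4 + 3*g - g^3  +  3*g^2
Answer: d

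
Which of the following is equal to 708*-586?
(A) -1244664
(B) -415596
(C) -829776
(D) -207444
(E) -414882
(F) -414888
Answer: F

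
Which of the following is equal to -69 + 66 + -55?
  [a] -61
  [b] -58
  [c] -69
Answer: b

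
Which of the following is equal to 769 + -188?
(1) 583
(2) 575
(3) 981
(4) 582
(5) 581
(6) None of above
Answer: 5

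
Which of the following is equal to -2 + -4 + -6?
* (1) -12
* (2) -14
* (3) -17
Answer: 1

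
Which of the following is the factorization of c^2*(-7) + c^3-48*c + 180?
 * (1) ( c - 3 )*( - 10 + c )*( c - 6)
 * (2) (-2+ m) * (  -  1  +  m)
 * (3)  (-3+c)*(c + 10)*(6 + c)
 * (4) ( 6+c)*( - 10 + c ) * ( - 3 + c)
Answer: 4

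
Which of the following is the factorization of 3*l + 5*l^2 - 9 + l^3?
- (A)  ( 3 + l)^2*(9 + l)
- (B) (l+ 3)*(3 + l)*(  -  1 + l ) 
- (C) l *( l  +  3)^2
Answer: B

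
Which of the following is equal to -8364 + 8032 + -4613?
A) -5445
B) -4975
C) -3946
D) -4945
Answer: D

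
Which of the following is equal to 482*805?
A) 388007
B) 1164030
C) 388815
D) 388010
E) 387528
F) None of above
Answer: D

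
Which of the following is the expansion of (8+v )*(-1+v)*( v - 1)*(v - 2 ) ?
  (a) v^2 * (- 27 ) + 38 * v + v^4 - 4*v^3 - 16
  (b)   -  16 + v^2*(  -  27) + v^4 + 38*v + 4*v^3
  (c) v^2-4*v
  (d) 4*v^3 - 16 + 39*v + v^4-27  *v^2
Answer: b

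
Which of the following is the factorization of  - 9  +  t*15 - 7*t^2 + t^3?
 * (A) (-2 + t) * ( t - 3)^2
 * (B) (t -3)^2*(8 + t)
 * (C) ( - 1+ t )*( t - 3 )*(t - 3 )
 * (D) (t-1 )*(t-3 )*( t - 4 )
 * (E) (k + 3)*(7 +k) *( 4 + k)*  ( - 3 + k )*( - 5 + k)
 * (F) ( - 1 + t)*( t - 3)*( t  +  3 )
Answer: C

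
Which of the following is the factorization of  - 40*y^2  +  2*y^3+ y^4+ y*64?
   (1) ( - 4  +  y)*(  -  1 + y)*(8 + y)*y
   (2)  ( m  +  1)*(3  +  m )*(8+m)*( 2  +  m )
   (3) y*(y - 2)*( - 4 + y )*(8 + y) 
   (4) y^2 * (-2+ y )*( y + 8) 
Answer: 3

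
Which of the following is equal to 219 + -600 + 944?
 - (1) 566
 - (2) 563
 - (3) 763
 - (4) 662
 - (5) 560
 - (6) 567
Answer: 2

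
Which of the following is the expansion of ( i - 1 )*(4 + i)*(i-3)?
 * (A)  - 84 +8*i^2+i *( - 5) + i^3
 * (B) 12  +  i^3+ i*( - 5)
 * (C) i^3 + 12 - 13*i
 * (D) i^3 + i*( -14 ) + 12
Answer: C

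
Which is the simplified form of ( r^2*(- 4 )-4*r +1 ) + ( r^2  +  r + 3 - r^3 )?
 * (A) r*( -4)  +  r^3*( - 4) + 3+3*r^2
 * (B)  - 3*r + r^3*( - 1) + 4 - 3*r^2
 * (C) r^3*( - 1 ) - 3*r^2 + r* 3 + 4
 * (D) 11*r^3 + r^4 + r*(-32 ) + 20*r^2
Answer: B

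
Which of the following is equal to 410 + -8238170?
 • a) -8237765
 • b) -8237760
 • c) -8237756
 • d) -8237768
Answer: b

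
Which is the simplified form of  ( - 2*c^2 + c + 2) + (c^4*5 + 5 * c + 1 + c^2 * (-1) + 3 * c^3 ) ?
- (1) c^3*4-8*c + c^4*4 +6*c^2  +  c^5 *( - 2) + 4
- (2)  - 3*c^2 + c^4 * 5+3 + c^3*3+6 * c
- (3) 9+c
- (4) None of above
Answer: 2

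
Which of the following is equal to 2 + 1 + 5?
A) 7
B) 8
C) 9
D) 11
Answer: B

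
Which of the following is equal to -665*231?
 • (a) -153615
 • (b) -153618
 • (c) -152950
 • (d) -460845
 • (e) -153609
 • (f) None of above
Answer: a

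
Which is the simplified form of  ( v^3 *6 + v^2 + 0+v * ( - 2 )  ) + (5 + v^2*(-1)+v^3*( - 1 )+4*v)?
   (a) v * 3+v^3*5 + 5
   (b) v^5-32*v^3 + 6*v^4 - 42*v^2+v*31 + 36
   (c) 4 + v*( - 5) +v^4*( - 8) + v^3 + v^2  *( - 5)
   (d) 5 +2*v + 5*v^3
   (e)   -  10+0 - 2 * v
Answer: d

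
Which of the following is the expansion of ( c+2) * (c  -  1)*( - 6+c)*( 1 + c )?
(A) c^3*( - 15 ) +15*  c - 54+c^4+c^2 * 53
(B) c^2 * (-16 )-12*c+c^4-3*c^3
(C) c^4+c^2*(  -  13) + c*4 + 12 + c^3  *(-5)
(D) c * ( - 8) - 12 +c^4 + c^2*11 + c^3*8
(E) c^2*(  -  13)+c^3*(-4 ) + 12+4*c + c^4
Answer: E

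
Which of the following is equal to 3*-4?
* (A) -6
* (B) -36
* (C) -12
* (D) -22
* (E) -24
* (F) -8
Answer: C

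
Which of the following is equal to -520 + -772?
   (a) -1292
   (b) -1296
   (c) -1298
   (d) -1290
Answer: a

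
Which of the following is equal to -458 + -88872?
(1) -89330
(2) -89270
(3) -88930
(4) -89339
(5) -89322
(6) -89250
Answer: 1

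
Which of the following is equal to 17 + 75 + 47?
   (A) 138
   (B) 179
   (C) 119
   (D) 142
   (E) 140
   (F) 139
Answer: F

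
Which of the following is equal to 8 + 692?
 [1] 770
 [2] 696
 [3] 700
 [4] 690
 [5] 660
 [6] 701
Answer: 3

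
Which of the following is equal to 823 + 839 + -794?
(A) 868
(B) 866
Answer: A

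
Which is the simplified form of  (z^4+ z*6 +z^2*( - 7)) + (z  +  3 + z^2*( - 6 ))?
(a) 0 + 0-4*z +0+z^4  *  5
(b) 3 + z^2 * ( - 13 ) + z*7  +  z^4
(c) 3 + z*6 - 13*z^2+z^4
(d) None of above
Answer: b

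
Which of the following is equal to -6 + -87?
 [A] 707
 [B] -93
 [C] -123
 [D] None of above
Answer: B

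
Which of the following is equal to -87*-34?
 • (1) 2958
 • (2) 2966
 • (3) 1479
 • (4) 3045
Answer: 1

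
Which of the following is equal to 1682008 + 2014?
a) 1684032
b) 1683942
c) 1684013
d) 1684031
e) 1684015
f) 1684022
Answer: f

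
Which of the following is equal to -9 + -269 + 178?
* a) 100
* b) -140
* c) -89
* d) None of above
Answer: d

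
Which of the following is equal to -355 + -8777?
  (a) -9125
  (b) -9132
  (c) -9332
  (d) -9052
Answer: b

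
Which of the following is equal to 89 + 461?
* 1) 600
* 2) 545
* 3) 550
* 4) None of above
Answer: 3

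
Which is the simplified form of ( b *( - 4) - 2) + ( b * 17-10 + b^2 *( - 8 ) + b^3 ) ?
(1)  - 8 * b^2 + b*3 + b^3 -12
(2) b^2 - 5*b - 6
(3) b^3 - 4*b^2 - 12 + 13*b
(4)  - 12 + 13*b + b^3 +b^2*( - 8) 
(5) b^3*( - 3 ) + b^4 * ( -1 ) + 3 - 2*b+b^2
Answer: 4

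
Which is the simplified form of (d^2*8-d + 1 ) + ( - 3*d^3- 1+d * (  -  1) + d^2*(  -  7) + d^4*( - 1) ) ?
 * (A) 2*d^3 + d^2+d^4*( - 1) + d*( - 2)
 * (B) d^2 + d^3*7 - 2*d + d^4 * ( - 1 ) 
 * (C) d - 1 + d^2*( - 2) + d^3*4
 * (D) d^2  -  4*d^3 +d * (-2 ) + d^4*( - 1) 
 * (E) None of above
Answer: E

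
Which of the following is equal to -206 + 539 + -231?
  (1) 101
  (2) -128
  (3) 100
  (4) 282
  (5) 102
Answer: 5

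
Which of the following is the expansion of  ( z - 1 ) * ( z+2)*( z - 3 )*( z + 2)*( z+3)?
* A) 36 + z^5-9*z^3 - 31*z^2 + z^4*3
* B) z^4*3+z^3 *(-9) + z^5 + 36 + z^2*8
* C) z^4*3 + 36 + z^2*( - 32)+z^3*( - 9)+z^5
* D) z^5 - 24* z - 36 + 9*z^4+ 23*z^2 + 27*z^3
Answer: A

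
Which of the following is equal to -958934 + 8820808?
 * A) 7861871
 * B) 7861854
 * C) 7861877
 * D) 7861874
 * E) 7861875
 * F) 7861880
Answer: D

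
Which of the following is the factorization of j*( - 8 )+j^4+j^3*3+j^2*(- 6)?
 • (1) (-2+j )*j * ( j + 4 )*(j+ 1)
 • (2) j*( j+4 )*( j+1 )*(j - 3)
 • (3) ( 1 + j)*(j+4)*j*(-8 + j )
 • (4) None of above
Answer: 1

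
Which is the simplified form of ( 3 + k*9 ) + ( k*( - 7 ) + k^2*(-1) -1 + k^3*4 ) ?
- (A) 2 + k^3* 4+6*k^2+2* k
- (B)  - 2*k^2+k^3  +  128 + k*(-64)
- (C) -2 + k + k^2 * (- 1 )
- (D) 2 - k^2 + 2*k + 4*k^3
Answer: D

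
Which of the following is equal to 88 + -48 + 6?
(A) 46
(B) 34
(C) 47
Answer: A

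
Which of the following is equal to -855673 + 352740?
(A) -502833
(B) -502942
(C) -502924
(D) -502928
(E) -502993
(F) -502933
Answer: F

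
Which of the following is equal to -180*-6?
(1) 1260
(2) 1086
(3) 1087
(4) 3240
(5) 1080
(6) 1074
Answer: 5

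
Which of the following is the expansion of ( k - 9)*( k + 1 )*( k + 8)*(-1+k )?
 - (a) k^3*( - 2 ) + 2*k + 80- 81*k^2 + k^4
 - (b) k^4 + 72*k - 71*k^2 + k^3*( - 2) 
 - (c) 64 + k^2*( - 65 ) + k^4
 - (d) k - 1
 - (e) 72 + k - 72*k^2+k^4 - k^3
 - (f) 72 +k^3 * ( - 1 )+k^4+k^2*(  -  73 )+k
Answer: f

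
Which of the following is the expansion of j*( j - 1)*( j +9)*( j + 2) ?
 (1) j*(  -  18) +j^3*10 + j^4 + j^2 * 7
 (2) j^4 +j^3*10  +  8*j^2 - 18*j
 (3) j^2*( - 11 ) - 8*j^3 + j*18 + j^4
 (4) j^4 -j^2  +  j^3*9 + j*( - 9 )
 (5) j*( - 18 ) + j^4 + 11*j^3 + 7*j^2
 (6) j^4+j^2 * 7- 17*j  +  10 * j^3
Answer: 1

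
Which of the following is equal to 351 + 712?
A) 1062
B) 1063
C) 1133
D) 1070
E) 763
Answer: B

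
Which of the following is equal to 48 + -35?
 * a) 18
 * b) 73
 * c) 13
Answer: c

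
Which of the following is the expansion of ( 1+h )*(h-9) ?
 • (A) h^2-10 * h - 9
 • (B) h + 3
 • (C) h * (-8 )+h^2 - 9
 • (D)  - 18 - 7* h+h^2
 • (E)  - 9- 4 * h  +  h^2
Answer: C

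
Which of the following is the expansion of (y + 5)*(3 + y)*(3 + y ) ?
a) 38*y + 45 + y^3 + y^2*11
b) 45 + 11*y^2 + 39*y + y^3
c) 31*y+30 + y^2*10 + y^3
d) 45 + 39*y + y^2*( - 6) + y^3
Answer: b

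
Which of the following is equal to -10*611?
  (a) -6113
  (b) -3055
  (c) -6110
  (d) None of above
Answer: c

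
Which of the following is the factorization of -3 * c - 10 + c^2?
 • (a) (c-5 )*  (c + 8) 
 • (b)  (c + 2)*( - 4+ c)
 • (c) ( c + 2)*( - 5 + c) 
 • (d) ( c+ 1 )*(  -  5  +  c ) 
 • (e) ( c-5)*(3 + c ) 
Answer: c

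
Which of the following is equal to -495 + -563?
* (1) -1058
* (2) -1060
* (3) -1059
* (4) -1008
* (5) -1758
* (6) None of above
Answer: 1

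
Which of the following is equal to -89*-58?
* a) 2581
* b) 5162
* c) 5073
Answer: b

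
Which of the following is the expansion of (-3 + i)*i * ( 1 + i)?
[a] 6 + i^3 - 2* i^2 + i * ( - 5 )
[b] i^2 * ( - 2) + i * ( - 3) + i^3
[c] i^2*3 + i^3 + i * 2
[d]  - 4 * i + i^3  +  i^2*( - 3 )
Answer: b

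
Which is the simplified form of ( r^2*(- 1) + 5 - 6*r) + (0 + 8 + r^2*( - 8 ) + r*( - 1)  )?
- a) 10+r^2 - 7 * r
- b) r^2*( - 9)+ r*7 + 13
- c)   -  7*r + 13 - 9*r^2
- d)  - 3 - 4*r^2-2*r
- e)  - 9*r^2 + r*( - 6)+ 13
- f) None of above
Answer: c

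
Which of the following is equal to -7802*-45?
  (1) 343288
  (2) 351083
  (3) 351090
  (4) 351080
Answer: 3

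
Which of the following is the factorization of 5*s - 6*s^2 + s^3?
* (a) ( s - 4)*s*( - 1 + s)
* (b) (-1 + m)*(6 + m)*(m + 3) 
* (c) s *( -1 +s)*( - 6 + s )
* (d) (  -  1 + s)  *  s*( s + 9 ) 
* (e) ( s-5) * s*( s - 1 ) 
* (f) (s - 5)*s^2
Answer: e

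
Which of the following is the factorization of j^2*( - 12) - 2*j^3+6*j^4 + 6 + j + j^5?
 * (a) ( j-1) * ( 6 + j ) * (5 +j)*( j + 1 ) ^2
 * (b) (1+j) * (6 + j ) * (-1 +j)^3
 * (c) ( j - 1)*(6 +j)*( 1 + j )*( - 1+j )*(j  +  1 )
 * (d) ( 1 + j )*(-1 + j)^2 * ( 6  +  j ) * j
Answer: c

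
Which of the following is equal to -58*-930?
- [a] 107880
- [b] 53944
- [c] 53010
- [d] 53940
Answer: d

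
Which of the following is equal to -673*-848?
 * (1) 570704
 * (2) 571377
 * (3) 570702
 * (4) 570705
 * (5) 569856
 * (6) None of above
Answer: 1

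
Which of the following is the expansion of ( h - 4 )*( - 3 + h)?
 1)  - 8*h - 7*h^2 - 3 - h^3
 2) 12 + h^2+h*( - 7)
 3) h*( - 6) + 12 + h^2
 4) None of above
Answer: 2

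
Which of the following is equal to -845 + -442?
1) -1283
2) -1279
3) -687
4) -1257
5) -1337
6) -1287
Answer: 6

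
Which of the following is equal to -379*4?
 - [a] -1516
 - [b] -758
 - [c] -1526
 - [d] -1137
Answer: a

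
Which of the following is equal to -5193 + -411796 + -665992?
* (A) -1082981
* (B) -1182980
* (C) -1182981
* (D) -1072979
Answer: A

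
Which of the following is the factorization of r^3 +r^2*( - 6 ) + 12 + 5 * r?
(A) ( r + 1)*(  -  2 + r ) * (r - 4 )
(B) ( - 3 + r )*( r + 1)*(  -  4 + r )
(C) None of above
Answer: B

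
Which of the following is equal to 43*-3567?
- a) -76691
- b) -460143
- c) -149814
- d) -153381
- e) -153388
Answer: d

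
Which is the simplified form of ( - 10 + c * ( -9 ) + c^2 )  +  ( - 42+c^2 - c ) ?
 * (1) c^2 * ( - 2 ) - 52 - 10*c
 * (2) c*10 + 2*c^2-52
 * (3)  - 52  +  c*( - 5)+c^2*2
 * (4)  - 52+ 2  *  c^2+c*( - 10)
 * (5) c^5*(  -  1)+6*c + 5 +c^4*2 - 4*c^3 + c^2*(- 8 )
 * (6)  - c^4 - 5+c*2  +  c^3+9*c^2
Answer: 4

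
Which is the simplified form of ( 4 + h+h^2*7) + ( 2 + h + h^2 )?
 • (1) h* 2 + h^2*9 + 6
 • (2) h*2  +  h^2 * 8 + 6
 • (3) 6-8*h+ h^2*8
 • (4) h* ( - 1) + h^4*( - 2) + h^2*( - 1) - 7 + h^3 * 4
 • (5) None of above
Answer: 2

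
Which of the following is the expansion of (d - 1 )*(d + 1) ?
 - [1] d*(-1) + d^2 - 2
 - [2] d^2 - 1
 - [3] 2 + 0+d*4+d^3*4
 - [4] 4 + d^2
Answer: 2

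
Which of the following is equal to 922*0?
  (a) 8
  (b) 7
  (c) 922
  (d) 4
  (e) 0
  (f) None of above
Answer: e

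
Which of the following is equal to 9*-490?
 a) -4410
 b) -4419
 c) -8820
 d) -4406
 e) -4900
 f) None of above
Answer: a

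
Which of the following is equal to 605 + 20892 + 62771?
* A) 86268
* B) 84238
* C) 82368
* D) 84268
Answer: D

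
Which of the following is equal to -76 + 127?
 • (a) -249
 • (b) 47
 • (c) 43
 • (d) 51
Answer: d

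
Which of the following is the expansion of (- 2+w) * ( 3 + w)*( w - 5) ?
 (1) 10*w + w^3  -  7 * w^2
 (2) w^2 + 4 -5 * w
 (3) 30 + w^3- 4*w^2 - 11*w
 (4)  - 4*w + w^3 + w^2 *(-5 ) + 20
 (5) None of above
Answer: 3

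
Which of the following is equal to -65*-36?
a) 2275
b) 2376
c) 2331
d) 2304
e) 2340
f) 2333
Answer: e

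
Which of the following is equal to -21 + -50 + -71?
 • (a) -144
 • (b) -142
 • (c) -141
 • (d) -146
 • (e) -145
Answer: b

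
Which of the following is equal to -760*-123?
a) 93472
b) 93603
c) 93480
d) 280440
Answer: c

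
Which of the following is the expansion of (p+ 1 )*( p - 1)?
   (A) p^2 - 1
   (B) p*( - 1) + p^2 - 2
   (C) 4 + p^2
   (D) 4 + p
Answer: A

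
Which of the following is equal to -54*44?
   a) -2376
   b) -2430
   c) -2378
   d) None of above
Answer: a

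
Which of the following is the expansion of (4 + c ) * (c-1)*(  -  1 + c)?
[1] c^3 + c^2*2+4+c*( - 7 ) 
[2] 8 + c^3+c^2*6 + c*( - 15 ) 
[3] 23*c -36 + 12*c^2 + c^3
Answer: 1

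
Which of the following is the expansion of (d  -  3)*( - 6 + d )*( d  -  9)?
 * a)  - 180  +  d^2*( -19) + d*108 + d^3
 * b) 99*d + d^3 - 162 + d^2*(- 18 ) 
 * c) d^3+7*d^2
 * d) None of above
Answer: b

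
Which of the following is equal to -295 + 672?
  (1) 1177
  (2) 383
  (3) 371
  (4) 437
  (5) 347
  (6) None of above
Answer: 6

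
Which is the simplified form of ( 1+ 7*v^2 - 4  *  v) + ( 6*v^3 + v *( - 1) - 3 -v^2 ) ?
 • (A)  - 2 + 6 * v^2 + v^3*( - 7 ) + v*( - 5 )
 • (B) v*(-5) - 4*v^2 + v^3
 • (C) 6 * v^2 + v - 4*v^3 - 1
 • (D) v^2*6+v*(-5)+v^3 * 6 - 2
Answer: D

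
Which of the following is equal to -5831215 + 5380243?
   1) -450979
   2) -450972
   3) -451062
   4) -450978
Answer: 2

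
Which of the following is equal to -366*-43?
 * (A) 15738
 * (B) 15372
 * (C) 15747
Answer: A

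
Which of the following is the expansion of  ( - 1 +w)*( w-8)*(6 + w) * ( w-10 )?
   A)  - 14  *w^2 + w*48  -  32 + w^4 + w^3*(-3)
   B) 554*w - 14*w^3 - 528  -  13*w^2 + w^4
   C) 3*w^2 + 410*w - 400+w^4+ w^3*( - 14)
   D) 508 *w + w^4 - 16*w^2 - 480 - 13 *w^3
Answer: D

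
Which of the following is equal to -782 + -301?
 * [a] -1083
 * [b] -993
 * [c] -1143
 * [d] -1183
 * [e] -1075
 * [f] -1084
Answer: a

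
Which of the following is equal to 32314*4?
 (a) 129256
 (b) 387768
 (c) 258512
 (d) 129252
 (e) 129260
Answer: a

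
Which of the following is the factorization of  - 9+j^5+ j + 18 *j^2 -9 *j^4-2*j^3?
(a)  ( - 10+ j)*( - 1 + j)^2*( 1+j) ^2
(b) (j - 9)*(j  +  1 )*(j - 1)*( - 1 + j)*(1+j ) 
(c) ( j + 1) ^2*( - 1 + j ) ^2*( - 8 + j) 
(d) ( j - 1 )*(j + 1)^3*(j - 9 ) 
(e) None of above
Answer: b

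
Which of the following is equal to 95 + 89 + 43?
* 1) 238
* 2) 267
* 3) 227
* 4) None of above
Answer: 3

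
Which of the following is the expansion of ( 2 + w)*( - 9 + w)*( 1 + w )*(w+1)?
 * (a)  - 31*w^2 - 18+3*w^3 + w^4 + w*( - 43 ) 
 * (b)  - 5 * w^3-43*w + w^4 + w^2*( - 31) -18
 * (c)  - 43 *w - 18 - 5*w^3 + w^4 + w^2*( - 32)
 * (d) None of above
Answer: b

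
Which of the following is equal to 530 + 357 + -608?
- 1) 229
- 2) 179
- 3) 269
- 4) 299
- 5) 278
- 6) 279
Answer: 6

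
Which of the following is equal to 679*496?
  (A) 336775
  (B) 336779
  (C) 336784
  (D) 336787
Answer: C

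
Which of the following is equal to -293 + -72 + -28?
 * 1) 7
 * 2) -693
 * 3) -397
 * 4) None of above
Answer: 4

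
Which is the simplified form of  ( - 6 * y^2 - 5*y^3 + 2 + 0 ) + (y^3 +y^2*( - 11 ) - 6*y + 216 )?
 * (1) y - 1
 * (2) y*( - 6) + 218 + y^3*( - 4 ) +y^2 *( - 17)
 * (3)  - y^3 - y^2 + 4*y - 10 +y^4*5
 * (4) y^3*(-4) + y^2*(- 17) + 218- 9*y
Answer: 2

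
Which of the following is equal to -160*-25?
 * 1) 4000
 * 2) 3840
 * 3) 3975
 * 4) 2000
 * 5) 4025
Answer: 1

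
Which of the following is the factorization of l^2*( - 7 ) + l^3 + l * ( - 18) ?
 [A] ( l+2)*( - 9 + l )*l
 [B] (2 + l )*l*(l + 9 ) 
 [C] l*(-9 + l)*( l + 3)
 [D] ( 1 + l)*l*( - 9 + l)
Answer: A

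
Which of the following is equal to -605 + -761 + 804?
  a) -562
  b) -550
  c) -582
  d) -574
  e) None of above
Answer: a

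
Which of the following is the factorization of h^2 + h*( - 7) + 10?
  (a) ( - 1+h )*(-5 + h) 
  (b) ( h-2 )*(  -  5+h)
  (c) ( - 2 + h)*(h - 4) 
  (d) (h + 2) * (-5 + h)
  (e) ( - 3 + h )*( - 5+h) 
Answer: b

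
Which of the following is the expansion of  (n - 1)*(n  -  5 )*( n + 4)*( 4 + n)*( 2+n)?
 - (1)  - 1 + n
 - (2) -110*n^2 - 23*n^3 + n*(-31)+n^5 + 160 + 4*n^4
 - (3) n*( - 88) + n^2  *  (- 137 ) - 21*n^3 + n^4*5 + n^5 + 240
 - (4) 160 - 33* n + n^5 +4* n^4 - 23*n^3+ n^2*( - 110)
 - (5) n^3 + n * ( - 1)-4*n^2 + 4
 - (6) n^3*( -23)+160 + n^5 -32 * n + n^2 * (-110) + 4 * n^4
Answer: 6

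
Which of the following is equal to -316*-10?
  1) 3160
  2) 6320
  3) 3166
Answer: 1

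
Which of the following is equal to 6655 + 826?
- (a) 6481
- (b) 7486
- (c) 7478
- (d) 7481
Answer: d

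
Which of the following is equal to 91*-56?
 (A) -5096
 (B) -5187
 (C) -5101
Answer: A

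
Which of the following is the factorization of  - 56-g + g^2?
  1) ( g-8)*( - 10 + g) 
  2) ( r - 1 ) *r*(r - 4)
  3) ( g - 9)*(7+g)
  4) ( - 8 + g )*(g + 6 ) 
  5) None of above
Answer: 5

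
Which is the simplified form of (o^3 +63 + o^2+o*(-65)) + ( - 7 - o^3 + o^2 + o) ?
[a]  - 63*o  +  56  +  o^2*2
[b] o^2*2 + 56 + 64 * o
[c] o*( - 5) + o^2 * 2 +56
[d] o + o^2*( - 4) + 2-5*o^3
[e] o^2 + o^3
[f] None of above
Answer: f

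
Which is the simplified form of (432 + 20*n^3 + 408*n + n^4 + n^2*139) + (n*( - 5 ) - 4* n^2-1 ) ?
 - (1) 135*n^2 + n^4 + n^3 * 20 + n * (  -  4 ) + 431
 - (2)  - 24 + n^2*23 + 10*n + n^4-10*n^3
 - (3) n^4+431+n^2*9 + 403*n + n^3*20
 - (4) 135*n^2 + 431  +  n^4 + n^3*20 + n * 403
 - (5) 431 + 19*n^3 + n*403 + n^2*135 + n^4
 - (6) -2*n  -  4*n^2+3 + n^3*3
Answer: 4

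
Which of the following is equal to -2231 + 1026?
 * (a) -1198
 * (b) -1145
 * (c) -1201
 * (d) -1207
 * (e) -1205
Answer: e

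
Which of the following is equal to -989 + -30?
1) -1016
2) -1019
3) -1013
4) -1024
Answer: 2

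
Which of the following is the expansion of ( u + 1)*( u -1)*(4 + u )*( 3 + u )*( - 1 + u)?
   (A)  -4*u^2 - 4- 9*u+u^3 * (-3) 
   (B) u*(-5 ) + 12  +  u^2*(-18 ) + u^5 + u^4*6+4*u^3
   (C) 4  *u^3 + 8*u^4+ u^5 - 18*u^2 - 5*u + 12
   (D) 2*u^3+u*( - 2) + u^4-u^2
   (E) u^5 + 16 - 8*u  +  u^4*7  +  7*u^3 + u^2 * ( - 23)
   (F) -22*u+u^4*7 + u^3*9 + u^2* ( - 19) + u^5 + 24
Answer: B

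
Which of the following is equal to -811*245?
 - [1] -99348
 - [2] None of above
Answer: 2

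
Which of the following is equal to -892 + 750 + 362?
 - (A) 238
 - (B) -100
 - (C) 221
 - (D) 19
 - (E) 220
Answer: E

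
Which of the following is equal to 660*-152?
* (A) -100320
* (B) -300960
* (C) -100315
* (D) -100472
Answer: A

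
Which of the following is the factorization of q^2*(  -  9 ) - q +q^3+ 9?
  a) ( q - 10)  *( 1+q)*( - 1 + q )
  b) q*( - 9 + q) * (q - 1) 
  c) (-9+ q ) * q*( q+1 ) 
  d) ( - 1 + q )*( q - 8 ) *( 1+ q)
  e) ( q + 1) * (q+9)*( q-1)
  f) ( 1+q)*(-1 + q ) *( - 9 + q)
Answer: f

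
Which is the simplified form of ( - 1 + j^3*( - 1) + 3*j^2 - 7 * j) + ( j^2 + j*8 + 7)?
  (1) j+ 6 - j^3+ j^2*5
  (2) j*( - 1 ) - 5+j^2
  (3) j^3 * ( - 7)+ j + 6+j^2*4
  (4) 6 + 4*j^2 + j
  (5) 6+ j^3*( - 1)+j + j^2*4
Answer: 5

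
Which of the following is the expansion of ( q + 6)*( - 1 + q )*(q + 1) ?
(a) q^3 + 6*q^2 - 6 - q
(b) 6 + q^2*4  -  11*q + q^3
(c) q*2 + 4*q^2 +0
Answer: a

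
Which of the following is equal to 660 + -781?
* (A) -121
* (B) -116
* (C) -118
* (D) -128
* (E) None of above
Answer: A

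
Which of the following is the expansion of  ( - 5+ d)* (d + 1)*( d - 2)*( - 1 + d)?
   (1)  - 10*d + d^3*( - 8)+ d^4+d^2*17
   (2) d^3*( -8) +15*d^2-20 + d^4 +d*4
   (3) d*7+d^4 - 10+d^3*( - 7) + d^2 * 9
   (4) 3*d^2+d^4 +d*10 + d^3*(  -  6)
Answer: 3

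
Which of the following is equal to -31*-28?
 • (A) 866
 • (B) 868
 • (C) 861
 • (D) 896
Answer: B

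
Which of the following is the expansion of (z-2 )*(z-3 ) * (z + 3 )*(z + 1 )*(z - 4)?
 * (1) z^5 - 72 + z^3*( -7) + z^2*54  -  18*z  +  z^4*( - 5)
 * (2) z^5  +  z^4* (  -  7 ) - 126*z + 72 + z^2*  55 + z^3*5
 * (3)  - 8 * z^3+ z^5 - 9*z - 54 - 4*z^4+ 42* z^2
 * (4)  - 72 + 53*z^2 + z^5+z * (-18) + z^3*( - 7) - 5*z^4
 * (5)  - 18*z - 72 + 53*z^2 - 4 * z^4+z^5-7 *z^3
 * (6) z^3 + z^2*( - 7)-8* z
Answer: 4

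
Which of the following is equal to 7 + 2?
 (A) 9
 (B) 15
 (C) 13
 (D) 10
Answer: A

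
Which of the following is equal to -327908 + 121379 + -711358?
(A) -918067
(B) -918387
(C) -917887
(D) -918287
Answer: C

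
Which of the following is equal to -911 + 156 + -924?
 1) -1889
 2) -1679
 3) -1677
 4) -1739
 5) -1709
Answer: 2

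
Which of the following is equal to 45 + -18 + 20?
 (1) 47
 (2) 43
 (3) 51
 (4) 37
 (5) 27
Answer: 1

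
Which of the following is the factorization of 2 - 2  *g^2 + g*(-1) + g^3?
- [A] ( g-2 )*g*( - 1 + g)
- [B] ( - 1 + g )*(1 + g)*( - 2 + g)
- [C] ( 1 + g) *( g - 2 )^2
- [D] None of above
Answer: B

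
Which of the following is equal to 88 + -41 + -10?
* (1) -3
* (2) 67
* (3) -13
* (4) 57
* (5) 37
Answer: 5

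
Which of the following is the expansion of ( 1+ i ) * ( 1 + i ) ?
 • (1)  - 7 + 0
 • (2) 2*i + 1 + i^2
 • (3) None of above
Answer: 2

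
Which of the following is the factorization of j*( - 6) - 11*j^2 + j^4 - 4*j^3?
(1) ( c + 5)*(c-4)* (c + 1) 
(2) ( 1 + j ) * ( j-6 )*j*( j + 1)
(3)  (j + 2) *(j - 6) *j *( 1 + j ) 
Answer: 2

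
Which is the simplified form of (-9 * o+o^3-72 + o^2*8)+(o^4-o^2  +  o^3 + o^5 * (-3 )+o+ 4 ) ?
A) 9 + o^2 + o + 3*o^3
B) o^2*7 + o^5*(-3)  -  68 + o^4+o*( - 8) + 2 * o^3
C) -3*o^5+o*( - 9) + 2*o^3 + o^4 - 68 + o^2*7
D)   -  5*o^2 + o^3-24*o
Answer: B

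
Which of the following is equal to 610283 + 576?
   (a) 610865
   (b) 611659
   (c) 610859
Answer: c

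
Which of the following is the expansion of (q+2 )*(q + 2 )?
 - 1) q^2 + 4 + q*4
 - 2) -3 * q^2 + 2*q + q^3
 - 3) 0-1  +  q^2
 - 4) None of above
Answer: 1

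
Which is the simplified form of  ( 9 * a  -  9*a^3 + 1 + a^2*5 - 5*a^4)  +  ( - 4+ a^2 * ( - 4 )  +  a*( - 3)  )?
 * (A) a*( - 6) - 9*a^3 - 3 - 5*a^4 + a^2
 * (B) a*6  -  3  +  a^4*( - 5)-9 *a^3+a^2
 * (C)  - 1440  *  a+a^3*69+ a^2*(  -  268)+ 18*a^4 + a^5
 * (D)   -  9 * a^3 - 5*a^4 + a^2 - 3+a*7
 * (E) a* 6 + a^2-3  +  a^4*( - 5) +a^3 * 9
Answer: B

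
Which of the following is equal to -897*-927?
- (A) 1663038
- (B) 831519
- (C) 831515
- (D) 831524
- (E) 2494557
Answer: B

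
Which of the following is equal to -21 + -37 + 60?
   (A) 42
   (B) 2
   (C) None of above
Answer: B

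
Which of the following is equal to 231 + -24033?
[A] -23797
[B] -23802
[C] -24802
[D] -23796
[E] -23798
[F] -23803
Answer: B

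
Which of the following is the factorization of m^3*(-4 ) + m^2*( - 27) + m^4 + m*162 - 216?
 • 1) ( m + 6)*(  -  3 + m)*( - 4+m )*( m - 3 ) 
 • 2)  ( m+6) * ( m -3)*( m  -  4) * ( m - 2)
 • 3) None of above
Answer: 1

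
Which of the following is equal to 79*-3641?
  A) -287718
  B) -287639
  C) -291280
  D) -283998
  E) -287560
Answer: B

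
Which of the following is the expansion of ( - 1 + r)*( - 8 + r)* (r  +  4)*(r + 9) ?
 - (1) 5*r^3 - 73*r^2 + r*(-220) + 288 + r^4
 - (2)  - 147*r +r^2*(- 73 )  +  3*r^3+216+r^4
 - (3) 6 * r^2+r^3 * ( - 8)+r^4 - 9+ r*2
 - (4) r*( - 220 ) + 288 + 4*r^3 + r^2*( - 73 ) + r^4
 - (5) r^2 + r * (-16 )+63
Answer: 4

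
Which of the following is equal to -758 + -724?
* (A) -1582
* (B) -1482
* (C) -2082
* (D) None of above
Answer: B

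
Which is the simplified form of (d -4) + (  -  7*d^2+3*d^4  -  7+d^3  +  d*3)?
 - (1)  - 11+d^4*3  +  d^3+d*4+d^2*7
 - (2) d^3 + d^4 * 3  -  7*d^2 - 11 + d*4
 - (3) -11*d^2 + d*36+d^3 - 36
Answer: 2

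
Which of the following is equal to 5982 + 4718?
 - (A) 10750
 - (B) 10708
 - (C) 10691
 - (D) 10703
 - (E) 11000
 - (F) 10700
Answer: F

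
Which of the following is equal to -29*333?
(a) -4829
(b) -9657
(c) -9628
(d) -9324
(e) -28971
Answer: b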